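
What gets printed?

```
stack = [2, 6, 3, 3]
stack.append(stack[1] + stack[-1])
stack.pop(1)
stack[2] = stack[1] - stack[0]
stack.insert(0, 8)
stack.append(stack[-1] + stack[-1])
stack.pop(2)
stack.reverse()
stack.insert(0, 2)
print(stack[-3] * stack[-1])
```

append stack[1]+stack[-1] = 6+3 = 9 → [2, 6, 3, 3, 9]
pop(1) removes 6 → [2, 3, 3, 9]
stack[2] = stack[1]-stack[0] = 3-2 = 1 → [2, 3, 1, 9]
insert 8 at 0 → [8, 2, 3, 1, 9]
append stack[-1]+stack[-1] = 9+9 = 18 → [8, 2, 3, 1, 9, 18]
pop(2) removes 3 → [8, 2, 1, 9, 18]
reverse → [18, 9, 1, 2, 8]
insert 2 at 0 → [2, 18, 9, 1, 2, 8]
stack[-3]*stack[-1] = 1*8 = 8

8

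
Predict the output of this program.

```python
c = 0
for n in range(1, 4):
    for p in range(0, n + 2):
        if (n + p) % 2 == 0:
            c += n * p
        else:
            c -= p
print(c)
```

5

n=1,p=0: odd sum, c = 0-0 = 0
n=1,p=1: even sum, c = 0+1 = 1
n=1,p=2: odd sum, c = 1-2 = -1
n=2,p=0: even sum, c = (-1)+0 = -1
n=2,p=1: odd sum, c = (-1)-1 = -2
n=2,p=2: even sum, c = (-2)+4 = 2
n=2,p=3: odd sum, c = 2-3 = -1
n=3,p=0: odd sum, c = (-1)-0 = -1
n=3,p=1: even sum, c = (-1)+3 = 2
n=3,p=2: odd sum, c = 2-2 = 0
n=3,p=3: even sum, c = 0+9 = 9
n=3,p=4: odd sum, c = 9-4 = 5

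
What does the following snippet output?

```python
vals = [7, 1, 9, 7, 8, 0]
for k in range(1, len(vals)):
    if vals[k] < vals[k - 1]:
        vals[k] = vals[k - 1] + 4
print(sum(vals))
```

k=1: 1<7, vals[1] = 7+4 = 11 → [7, 11, 9, 7, 8, 0]
k=2: 9<11, vals[2] = 11+4 = 15 → [7, 11, 15, 7, 8, 0]
k=3: 7<15, vals[3] = 15+4 = 19 → [7, 11, 15, 19, 8, 0]
k=4: 8<19, vals[4] = 19+4 = 23 → [7, 11, 15, 19, 23, 0]
k=5: 0<23, vals[5] = 23+4 = 27 → [7, 11, 15, 19, 23, 27]
sum = 102

102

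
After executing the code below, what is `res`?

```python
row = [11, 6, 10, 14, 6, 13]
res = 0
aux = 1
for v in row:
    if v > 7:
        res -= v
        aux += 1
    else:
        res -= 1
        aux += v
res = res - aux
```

-67

v=11: >7, res = 0-11 = -11; aux=2
v=6: not >7, res = (-11)-1 = -12; aux=8
v=10: >7, res = (-12)-10 = -22; aux=9
v=14: >7, res = (-22)-14 = -36; aux=10
v=6: not >7, res = (-36)-1 = -37; aux=16
v=13: >7, res = (-37)-13 = -50; aux=17
res-aux = (-50)-17 = -67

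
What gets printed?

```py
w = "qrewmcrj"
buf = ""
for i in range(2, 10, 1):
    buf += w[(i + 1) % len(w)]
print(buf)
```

wmcrjqre

i=2: add w[3]='w' → 'w'
i=3: add w[4]='m' → 'wm'
i=4: add w[5]='c' → 'wmc'
i=5: add w[6]='r' → 'wmcr'
i=6: add w[7]='j' → 'wmcrj'
i=7: add w[0]='q' → 'wmcrjq'
i=8: add w[1]='r' → 'wmcrjqr'
i=9: add w[2]='e' → 'wmcrjqre'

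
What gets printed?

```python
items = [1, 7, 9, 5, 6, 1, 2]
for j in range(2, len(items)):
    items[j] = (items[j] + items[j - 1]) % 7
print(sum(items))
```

j=2: items[2] = (9+7)%7 = 2 → [1, 7, 2, 5, 6, 1, 2]
j=3: items[3] = (5+2)%7 = 0 → [1, 7, 2, 0, 6, 1, 2]
j=4: items[4] = (6+0)%7 = 6 → [1, 7, 2, 0, 6, 1, 2]
j=5: items[5] = (1+6)%7 = 0 → [1, 7, 2, 0, 6, 0, 2]
j=6: items[6] = (2+0)%7 = 2 → [1, 7, 2, 0, 6, 0, 2]
sum = 18

18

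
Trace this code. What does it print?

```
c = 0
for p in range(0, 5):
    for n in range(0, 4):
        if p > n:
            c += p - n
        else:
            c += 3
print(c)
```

50

p=0,n=0: not 0>0, c = 0+3 = 3
p=0,n=1: not 0>1, c = 3+3 = 6
p=0,n=2: not 0>2, c = 6+3 = 9
p=0,n=3: not 0>3, c = 9+3 = 12
p=1,n=0: 1>0, c = 12+1 = 13
p=1,n=1: not 1>1, c = 13+3 = 16
p=1,n=2: not 1>2, c = 16+3 = 19
p=1,n=3: not 1>3, c = 19+3 = 22
p=2,n=0: 2>0, c = 22+2 = 24
p=2,n=1: 2>1, c = 24+1 = 25
p=2,n=2: not 2>2, c = 25+3 = 28
p=2,n=3: not 2>3, c = 28+3 = 31
p=3,n=0: 3>0, c = 31+3 = 34
p=3,n=1: 3>1, c = 34+2 = 36
p=3,n=2: 3>2, c = 36+1 = 37
p=3,n=3: not 3>3, c = 37+3 = 40
p=4,n=0: 4>0, c = 40+4 = 44
p=4,n=1: 4>1, c = 44+3 = 47
p=4,n=2: 4>2, c = 47+2 = 49
p=4,n=3: 4>3, c = 49+1 = 50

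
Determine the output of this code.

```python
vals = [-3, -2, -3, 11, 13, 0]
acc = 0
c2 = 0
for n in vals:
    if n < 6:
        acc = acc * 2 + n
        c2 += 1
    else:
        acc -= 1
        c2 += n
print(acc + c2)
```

n=-3: <6, acc = 0*2+(-3) = -3; c2=1
n=-2: <6, acc = (-3)*2+(-2) = -8; c2=2
n=-3: <6, acc = (-8)*2+(-3) = -19; c2=3
n=11: not <6, acc = (-19)-1 = -20; c2=14
n=13: not <6, acc = (-20)-1 = -21; c2=27
n=0: <6, acc = (-21)*2+0 = -42; c2=28
acc+c2 = (-42)+28 = -14

-14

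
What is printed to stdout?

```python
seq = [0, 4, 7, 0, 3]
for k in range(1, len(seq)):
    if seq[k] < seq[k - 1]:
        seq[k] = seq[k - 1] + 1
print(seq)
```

k=1: 4>=0, unchanged → [0, 4, 7, 0, 3]
k=2: 7>=4, unchanged → [0, 4, 7, 0, 3]
k=3: 0<7, seq[3] = 7+1 = 8 → [0, 4, 7, 8, 3]
k=4: 3<8, seq[4] = 8+1 = 9 → [0, 4, 7, 8, 9]

[0, 4, 7, 8, 9]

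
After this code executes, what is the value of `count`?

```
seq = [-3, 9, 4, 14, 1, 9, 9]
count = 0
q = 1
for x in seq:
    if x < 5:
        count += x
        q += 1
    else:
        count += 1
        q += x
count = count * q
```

270

x=-3: <5, count = 0+(-3) = -3; q=2
x=9: not <5, count = (-3)+1 = -2; q=11
x=4: <5, count = (-2)+4 = 2; q=12
x=14: not <5, count = 2+1 = 3; q=26
x=1: <5, count = 3+1 = 4; q=27
x=9: not <5, count = 4+1 = 5; q=36
x=9: not <5, count = 5+1 = 6; q=45
count*q = 6*45 = 270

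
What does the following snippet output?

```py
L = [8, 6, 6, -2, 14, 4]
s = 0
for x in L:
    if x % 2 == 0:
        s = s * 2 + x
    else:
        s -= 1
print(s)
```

424

x=8: even, s = 0*2+8 = 8
x=6: even, s = 8*2+6 = 22
x=6: even, s = 22*2+6 = 50
x=-2: even, s = 50*2+(-2) = 98
x=14: even, s = 98*2+14 = 210
x=4: even, s = 210*2+4 = 424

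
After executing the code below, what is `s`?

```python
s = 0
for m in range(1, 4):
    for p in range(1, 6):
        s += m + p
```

75

m=1,p=1: s = 0+2 = 2
m=1,p=2: s = 2+3 = 5
m=1,p=3: s = 5+4 = 9
m=1,p=4: s = 9+5 = 14
m=1,p=5: s = 14+6 = 20
m=2,p=1: s = 20+3 = 23
m=2,p=2: s = 23+4 = 27
m=2,p=3: s = 27+5 = 32
m=2,p=4: s = 32+6 = 38
m=2,p=5: s = 38+7 = 45
m=3,p=1: s = 45+4 = 49
m=3,p=2: s = 49+5 = 54
m=3,p=3: s = 54+6 = 60
m=3,p=4: s = 60+7 = 67
m=3,p=5: s = 67+8 = 75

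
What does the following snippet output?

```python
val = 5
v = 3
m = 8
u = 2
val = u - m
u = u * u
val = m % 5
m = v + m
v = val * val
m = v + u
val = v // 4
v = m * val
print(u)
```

val = 2-8 = -6
u = 2*2 = 4
val = 8%5 = 3
m = 3+8 = 11
v = 3*3 = 9
m = 9+4 = 13
val = 9//4 = 2
v = 13*2 = 26

4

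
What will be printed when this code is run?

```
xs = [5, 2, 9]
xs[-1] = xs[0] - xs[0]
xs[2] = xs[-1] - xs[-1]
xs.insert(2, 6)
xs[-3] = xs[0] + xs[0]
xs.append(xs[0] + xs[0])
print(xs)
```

[5, 10, 6, 0, 10]

xs[-1] = xs[0]-xs[0] = 5-5 = 0 → [5, 2, 0]
xs[2] = xs[-1]-xs[-1] = 0-0 = 0 → [5, 2, 0]
insert 6 at 2 → [5, 2, 6, 0]
xs[-3] = xs[0]+xs[0] = 5+5 = 10 → [5, 10, 6, 0]
append xs[0]+xs[0] = 5+5 = 10 → [5, 10, 6, 0, 10]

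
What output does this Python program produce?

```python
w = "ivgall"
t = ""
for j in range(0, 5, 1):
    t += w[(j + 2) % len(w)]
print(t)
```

j=0: add w[2]='g' → 'g'
j=1: add w[3]='a' → 'ga'
j=2: add w[4]='l' → 'gal'
j=3: add w[5]='l' → 'gall'
j=4: add w[0]='i' → 'galli'

galli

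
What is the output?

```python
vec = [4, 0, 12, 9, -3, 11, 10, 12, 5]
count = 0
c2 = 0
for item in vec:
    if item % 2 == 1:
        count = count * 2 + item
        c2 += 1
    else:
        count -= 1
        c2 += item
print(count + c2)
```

item=4: not odd, count = 0-1 = -1; c2=4
item=0: not odd, count = (-1)-1 = -2; c2=4
item=12: not odd, count = (-2)-1 = -3; c2=16
item=9: odd, count = (-3)*2+9 = 3; c2=17
item=-3: odd, count = 3*2+(-3) = 3; c2=18
item=11: odd, count = 3*2+11 = 17; c2=19
item=10: not odd, count = 17-1 = 16; c2=29
item=12: not odd, count = 16-1 = 15; c2=41
item=5: odd, count = 15*2+5 = 35; c2=42
count+c2 = 35+42 = 77

77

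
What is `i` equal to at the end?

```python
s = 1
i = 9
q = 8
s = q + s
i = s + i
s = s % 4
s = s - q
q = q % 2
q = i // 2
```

s = 8+1 = 9
i = 9+9 = 18
s = 9%4 = 1
s = 1-8 = -7
q = 8%2 = 0
q = 18//2 = 9

18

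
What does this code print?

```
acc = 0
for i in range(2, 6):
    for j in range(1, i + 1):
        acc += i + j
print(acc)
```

88

i=2,j=1: acc = 0+3 = 3
i=2,j=2: acc = 3+4 = 7
i=3,j=1: acc = 7+4 = 11
i=3,j=2: acc = 11+5 = 16
i=3,j=3: acc = 16+6 = 22
i=4,j=1: acc = 22+5 = 27
i=4,j=2: acc = 27+6 = 33
i=4,j=3: acc = 33+7 = 40
i=4,j=4: acc = 40+8 = 48
i=5,j=1: acc = 48+6 = 54
i=5,j=2: acc = 54+7 = 61
i=5,j=3: acc = 61+8 = 69
i=5,j=4: acc = 69+9 = 78
i=5,j=5: acc = 78+10 = 88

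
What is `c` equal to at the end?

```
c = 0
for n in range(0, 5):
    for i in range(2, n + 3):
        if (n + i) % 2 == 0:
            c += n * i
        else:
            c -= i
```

68

n=0,i=2: even sum, c = 0+0 = 0
n=1,i=2: odd sum, c = 0-2 = -2
n=1,i=3: even sum, c = (-2)+3 = 1
n=2,i=2: even sum, c = 1+4 = 5
n=2,i=3: odd sum, c = 5-3 = 2
n=2,i=4: even sum, c = 2+8 = 10
n=3,i=2: odd sum, c = 10-2 = 8
n=3,i=3: even sum, c = 8+9 = 17
n=3,i=4: odd sum, c = 17-4 = 13
n=3,i=5: even sum, c = 13+15 = 28
n=4,i=2: even sum, c = 28+8 = 36
n=4,i=3: odd sum, c = 36-3 = 33
n=4,i=4: even sum, c = 33+16 = 49
n=4,i=5: odd sum, c = 49-5 = 44
n=4,i=6: even sum, c = 44+24 = 68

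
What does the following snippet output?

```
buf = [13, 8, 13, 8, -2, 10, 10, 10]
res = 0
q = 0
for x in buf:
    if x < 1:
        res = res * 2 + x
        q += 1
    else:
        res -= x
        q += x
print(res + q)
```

-43

x=13: not <1, res = 0-13 = -13; q=13
x=8: not <1, res = (-13)-8 = -21; q=21
x=13: not <1, res = (-21)-13 = -34; q=34
x=8: not <1, res = (-34)-8 = -42; q=42
x=-2: <1, res = (-42)*2+(-2) = -86; q=43
x=10: not <1, res = (-86)-10 = -96; q=53
x=10: not <1, res = (-96)-10 = -106; q=63
x=10: not <1, res = (-106)-10 = -116; q=73
res+q = (-116)+73 = -43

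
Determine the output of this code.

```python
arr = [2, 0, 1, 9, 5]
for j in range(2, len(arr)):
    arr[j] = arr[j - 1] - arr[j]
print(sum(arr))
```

j=2: arr[2] = 0-1 = -1 → [2, 0, -1, 9, 5]
j=3: arr[3] = (-1)-9 = -10 → [2, 0, -1, -10, 5]
j=4: arr[4] = (-10)-5 = -15 → [2, 0, -1, -10, -15]
sum = -24

-24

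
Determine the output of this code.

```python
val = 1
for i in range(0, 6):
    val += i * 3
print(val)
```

46

i=0: val = 1+0*3 = 1
i=1: val = 1+1*3 = 4
i=2: val = 4+2*3 = 10
i=3: val = 10+3*3 = 19
i=4: val = 19+4*3 = 31
i=5: val = 31+5*3 = 46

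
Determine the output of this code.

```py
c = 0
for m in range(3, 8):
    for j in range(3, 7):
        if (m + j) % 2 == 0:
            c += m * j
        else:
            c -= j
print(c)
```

m=3,j=3: even sum, c = 0+9 = 9
m=3,j=4: odd sum, c = 9-4 = 5
m=3,j=5: even sum, c = 5+15 = 20
m=3,j=6: odd sum, c = 20-6 = 14
m=4,j=3: odd sum, c = 14-3 = 11
m=4,j=4: even sum, c = 11+16 = 27
m=4,j=5: odd sum, c = 27-5 = 22
m=4,j=6: even sum, c = 22+24 = 46
m=5,j=3: even sum, c = 46+15 = 61
m=5,j=4: odd sum, c = 61-4 = 57
m=5,j=5: even sum, c = 57+25 = 82
m=5,j=6: odd sum, c = 82-6 = 76
m=6,j=3: odd sum, c = 76-3 = 73
m=6,j=4: even sum, c = 73+24 = 97
m=6,j=5: odd sum, c = 97-5 = 92
m=6,j=6: even sum, c = 92+36 = 128
m=7,j=3: even sum, c = 128+21 = 149
m=7,j=4: odd sum, c = 149-4 = 145
m=7,j=5: even sum, c = 145+35 = 180
m=7,j=6: odd sum, c = 180-6 = 174

174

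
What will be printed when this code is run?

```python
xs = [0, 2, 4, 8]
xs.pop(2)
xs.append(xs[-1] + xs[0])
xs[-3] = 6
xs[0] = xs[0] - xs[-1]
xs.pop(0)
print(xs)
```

pop(2) removes 4 → [0, 2, 8]
append xs[-1]+xs[0] = 8+0 = 8 → [0, 2, 8, 8]
xs[-3] = 6 → [0, 6, 8, 8]
xs[0] = xs[0]-xs[-1] = 0-8 = -8 → [-8, 6, 8, 8]
pop(0) removes -8 → [6, 8, 8]

[6, 8, 8]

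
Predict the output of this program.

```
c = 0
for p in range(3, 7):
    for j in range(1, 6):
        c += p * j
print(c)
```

270

p=3,j=1: c = 0+3 = 3
p=3,j=2: c = 3+6 = 9
p=3,j=3: c = 9+9 = 18
p=3,j=4: c = 18+12 = 30
p=3,j=5: c = 30+15 = 45
p=4,j=1: c = 45+4 = 49
p=4,j=2: c = 49+8 = 57
p=4,j=3: c = 57+12 = 69
p=4,j=4: c = 69+16 = 85
p=4,j=5: c = 85+20 = 105
p=5,j=1: c = 105+5 = 110
p=5,j=2: c = 110+10 = 120
p=5,j=3: c = 120+15 = 135
p=5,j=4: c = 135+20 = 155
p=5,j=5: c = 155+25 = 180
p=6,j=1: c = 180+6 = 186
p=6,j=2: c = 186+12 = 198
p=6,j=3: c = 198+18 = 216
p=6,j=4: c = 216+24 = 240
p=6,j=5: c = 240+30 = 270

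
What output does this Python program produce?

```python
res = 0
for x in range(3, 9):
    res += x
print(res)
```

x=3: res = 0+3 = 3
x=4: res = 3+4 = 7
x=5: res = 7+5 = 12
x=6: res = 12+6 = 18
x=7: res = 18+7 = 25
x=8: res = 25+8 = 33

33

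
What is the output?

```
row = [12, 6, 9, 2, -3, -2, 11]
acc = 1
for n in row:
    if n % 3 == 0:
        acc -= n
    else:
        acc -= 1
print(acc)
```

n=12: %3==0, acc = 1-12 = -11
n=6: %3==0, acc = (-11)-6 = -17
n=9: %3==0, acc = (-17)-9 = -26
n=2: not %3==0, acc = (-26)-1 = -27
n=-3: %3==0, acc = (-27)-(-3) = -24
n=-2: not %3==0, acc = (-24)-1 = -25
n=11: not %3==0, acc = (-25)-1 = -26

-26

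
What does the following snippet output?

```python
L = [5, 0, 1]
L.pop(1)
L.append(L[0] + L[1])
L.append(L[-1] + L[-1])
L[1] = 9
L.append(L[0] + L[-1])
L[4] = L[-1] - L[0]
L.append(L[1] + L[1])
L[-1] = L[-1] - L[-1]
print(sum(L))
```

44

pop(1) removes 0 → [5, 1]
append L[0]+L[1] = 5+1 = 6 → [5, 1, 6]
append L[-1]+L[-1] = 6+6 = 12 → [5, 1, 6, 12]
L[1] = 9 → [5, 9, 6, 12]
append L[0]+L[-1] = 5+12 = 17 → [5, 9, 6, 12, 17]
L[4] = L[-1]-L[0] = 17-5 = 12 → [5, 9, 6, 12, 12]
append L[1]+L[1] = 9+9 = 18 → [5, 9, 6, 12, 12, 18]
L[-1] = L[-1]-L[-1] = 18-18 = 0 → [5, 9, 6, 12, 12, 0]
sum = 44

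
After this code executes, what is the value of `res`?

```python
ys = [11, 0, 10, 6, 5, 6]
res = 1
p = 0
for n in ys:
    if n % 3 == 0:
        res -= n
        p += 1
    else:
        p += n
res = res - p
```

n=11: not %3==0; p=11
n=0: %3==0, res = 1-0 = 1; p=12
n=10: not %3==0; p=22
n=6: %3==0, res = 1-6 = -5; p=23
n=5: not %3==0; p=28
n=6: %3==0, res = (-5)-6 = -11; p=29
res-p = (-11)-29 = -40

-40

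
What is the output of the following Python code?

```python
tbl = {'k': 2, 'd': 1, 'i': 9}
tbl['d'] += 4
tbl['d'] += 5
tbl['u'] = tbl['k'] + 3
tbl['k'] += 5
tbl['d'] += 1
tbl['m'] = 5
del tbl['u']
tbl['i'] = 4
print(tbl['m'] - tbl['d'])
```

tbl['d'] = 1+4 = 5 → {'k': 2, 'd': 5, 'i': 9}
tbl['d'] = 5+5 = 10 → {'k': 2, 'd': 10, 'i': 9}
tbl['u'] = tbl['k']+3 = 5 → {'k': 2, 'd': 10, 'i': 9, 'u': 5}
tbl['k'] = 2+5 = 7 → {'k': 7, 'd': 10, 'i': 9, 'u': 5}
tbl['d'] = 10+1 = 11 → {'k': 7, 'd': 11, 'i': 9, 'u': 5}
tbl['m'] = 5 → {'k': 7, 'd': 11, 'i': 9, 'u': 5, 'm': 5}
del 'u' → {'k': 7, 'd': 11, 'i': 9, 'm': 5}
tbl['i'] = 4 → {'k': 7, 'd': 11, 'i': 4, 'm': 5}
tbl['m']-tbl['d'] = 5-11 = -6

-6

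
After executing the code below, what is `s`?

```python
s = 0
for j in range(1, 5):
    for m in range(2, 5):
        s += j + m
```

66

j=1,m=2: s = 0+3 = 3
j=1,m=3: s = 3+4 = 7
j=1,m=4: s = 7+5 = 12
j=2,m=2: s = 12+4 = 16
j=2,m=3: s = 16+5 = 21
j=2,m=4: s = 21+6 = 27
j=3,m=2: s = 27+5 = 32
j=3,m=3: s = 32+6 = 38
j=3,m=4: s = 38+7 = 45
j=4,m=2: s = 45+6 = 51
j=4,m=3: s = 51+7 = 58
j=4,m=4: s = 58+8 = 66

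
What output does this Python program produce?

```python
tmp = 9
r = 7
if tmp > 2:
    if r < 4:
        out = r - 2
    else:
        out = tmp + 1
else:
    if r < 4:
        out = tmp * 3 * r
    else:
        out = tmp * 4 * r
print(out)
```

10

tmp=9, r=7
tmp > 2 is True; r < 4 is False
→ out = tmp + 1 = 10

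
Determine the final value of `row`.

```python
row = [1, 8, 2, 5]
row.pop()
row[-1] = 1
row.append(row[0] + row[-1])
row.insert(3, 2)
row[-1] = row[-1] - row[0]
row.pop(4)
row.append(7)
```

pop() removes 5 → [1, 8, 2]
row[-1] = 1 → [1, 8, 1]
append row[0]+row[-1] = 1+1 = 2 → [1, 8, 1, 2]
insert 2 at 3 → [1, 8, 1, 2, 2]
row[-1] = row[-1]-row[0] = 2-1 = 1 → [1, 8, 1, 2, 1]
pop(4) removes 1 → [1, 8, 1, 2]
append 7 → [1, 8, 1, 2, 7]

[1, 8, 1, 2, 7]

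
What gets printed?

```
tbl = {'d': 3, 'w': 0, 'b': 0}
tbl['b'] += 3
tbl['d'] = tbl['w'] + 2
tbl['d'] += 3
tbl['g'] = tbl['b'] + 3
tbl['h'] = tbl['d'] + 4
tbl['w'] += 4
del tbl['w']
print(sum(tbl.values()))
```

tbl['b'] = 0+3 = 3 → {'d': 3, 'w': 0, 'b': 3}
tbl['d'] = tbl['w']+2 = 2 → {'d': 2, 'w': 0, 'b': 3}
tbl['d'] = 2+3 = 5 → {'d': 5, 'w': 0, 'b': 3}
tbl['g'] = tbl['b']+3 = 6 → {'d': 5, 'w': 0, 'b': 3, 'g': 6}
tbl['h'] = tbl['d']+4 = 9 → {'d': 5, 'w': 0, 'b': 3, 'g': 6, 'h': 9}
tbl['w'] = 0+4 = 4 → {'d': 5, 'w': 4, 'b': 3, 'g': 6, 'h': 9}
del 'w' → {'d': 5, 'b': 3, 'g': 6, 'h': 9}
sum of values = 23

23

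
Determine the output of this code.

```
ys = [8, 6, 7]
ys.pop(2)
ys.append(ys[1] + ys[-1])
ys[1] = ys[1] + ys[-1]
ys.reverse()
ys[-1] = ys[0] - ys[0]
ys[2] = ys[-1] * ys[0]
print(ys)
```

pop(2) removes 7 → [8, 6]
append ys[1]+ys[-1] = 6+6 = 12 → [8, 6, 12]
ys[1] = ys[1]+ys[-1] = 6+12 = 18 → [8, 18, 12]
reverse → [12, 18, 8]
ys[-1] = ys[0]-ys[0] = 12-12 = 0 → [12, 18, 0]
ys[2] = ys[-1]*ys[0] = 0*12 = 0 → [12, 18, 0]

[12, 18, 0]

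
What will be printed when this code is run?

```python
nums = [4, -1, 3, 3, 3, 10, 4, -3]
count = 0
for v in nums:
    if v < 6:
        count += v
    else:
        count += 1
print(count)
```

v=4: <6, count = 0+4 = 4
v=-1: <6, count = 4+(-1) = 3
v=3: <6, count = 3+3 = 6
v=3: <6, count = 6+3 = 9
v=3: <6, count = 9+3 = 12
v=10: not <6, count = 12+1 = 13
v=4: <6, count = 13+4 = 17
v=-3: <6, count = 17+(-3) = 14

14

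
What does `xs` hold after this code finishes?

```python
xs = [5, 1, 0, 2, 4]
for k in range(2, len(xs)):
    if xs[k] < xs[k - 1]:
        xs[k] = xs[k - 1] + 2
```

[5, 1, 3, 5, 7]

k=2: 0<1, xs[2] = 1+2 = 3 → [5, 1, 3, 2, 4]
k=3: 2<3, xs[3] = 3+2 = 5 → [5, 1, 3, 5, 4]
k=4: 4<5, xs[4] = 5+2 = 7 → [5, 1, 3, 5, 7]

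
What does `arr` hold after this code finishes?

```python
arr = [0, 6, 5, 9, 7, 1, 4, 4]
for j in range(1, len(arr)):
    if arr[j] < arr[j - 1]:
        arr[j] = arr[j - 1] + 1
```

[0, 6, 7, 9, 10, 11, 12, 13]

j=1: 6>=0, unchanged → [0, 6, 5, 9, 7, 1, 4, 4]
j=2: 5<6, arr[2] = 6+1 = 7 → [0, 6, 7, 9, 7, 1, 4, 4]
j=3: 9>=7, unchanged → [0, 6, 7, 9, 7, 1, 4, 4]
j=4: 7<9, arr[4] = 9+1 = 10 → [0, 6, 7, 9, 10, 1, 4, 4]
j=5: 1<10, arr[5] = 10+1 = 11 → [0, 6, 7, 9, 10, 11, 4, 4]
j=6: 4<11, arr[6] = 11+1 = 12 → [0, 6, 7, 9, 10, 11, 12, 4]
j=7: 4<12, arr[7] = 12+1 = 13 → [0, 6, 7, 9, 10, 11, 12, 13]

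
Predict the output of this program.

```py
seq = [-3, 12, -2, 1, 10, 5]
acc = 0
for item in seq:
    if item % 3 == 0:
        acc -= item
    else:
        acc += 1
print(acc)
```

-5

item=-3: %3==0, acc = 0-(-3) = 3
item=12: %3==0, acc = 3-12 = -9
item=-2: not %3==0, acc = (-9)+1 = -8
item=1: not %3==0, acc = (-8)+1 = -7
item=10: not %3==0, acc = (-7)+1 = -6
item=5: not %3==0, acc = (-6)+1 = -5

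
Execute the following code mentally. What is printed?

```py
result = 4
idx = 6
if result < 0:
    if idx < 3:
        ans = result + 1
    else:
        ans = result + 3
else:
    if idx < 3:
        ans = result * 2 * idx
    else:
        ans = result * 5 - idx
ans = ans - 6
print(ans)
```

result=4, idx=6
result < 0 is False; idx < 3 is False
→ ans = result * 5 - idx = 14
ans = 14-6 = 8

8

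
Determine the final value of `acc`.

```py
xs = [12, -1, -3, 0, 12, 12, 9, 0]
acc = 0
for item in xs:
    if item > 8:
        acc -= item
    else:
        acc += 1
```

item=12: >8, acc = 0-12 = -12
item=-1: not >8, acc = (-12)+1 = -11
item=-3: not >8, acc = (-11)+1 = -10
item=0: not >8, acc = (-10)+1 = -9
item=12: >8, acc = (-9)-12 = -21
item=12: >8, acc = (-21)-12 = -33
item=9: >8, acc = (-33)-9 = -42
item=0: not >8, acc = (-42)+1 = -41

-41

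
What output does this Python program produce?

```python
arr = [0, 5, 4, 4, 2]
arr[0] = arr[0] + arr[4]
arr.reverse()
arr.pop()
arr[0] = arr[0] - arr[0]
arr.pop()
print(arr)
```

[0, 4, 4]

arr[0] = arr[0]+arr[4] = 0+2 = 2 → [2, 5, 4, 4, 2]
reverse → [2, 4, 4, 5, 2]
pop() removes 2 → [2, 4, 4, 5]
arr[0] = arr[0]-arr[0] = 2-2 = 0 → [0, 4, 4, 5]
pop() removes 5 → [0, 4, 4]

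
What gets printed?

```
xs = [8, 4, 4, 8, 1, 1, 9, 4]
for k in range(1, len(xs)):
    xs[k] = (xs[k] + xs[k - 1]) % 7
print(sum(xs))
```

31

k=1: xs[1] = (4+8)%7 = 5 → [8, 5, 4, 8, 1, 1, 9, 4]
k=2: xs[2] = (4+5)%7 = 2 → [8, 5, 2, 8, 1, 1, 9, 4]
k=3: xs[3] = (8+2)%7 = 3 → [8, 5, 2, 3, 1, 1, 9, 4]
k=4: xs[4] = (1+3)%7 = 4 → [8, 5, 2, 3, 4, 1, 9, 4]
k=5: xs[5] = (1+4)%7 = 5 → [8, 5, 2, 3, 4, 5, 9, 4]
k=6: xs[6] = (9+5)%7 = 0 → [8, 5, 2, 3, 4, 5, 0, 4]
k=7: xs[7] = (4+0)%7 = 4 → [8, 5, 2, 3, 4, 5, 0, 4]
sum = 31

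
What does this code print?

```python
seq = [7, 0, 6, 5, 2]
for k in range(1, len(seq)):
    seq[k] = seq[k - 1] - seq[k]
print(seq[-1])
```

-6

k=1: seq[1] = 7-0 = 7 → [7, 7, 6, 5, 2]
k=2: seq[2] = 7-6 = 1 → [7, 7, 1, 5, 2]
k=3: seq[3] = 1-5 = -4 → [7, 7, 1, -4, 2]
k=4: seq[4] = (-4)-2 = -6 → [7, 7, 1, -4, -6]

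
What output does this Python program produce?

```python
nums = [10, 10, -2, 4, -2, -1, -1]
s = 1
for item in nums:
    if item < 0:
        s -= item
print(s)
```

7

item=10: not <0
item=10: not <0
item=-2: <0, s = 1-(-2) = 3
item=4: not <0
item=-2: <0, s = 3-(-2) = 5
item=-1: <0, s = 5-(-1) = 6
item=-1: <0, s = 6-(-1) = 7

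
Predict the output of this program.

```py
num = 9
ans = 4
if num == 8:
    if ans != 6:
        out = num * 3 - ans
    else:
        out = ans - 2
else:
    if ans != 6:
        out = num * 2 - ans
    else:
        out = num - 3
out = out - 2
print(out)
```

num=9, ans=4
num == 8 is False; ans != 6 is True
→ out = num * 2 - ans = 14
out = 14-2 = 12

12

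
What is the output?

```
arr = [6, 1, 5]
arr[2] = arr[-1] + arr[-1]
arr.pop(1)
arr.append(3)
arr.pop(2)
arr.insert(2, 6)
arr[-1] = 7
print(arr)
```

[6, 10, 7]

arr[2] = arr[-1]+arr[-1] = 5+5 = 10 → [6, 1, 10]
pop(1) removes 1 → [6, 10]
append 3 → [6, 10, 3]
pop(2) removes 3 → [6, 10]
insert 6 at 2 → [6, 10, 6]
arr[-1] = 7 → [6, 10, 7]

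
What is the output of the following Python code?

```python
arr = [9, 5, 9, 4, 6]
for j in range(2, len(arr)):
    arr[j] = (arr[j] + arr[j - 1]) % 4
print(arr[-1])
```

0

j=2: arr[2] = (9+5)%4 = 2 → [9, 5, 2, 4, 6]
j=3: arr[3] = (4+2)%4 = 2 → [9, 5, 2, 2, 6]
j=4: arr[4] = (6+2)%4 = 0 → [9, 5, 2, 2, 0]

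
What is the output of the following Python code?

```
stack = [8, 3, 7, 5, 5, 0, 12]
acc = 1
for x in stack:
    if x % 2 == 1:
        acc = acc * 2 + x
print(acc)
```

83

x=8: not odd
x=3: odd, acc = 1*2+3 = 5
x=7: odd, acc = 5*2+7 = 17
x=5: odd, acc = 17*2+5 = 39
x=5: odd, acc = 39*2+5 = 83
x=0: not odd
x=12: not odd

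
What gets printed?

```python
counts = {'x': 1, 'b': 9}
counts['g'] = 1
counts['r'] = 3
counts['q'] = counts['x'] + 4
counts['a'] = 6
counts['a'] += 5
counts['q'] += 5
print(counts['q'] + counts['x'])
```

counts['g'] = 1 → {'x': 1, 'b': 9, 'g': 1}
counts['r'] = 3 → {'x': 1, 'b': 9, 'g': 1, 'r': 3}
counts['q'] = counts['x']+4 = 5 → {'x': 1, 'b': 9, 'g': 1, 'r': 3, 'q': 5}
counts['a'] = 6 → {'x': 1, 'b': 9, 'g': 1, 'r': 3, 'q': 5, 'a': 6}
counts['a'] = 6+5 = 11 → {'x': 1, 'b': 9, 'g': 1, 'r': 3, 'q': 5, 'a': 11}
counts['q'] = 5+5 = 10 → {'x': 1, 'b': 9, 'g': 1, 'r': 3, 'q': 10, 'a': 11}
counts['q']+counts['x'] = 10+1 = 11

11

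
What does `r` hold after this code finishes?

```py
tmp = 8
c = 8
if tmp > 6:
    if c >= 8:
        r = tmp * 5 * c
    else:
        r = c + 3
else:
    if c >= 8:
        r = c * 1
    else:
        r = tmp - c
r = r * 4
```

tmp=8, c=8
tmp > 6 is True; c >= 8 is True
→ r = tmp * 5 * c = 320
r = 320*4 = 1280

1280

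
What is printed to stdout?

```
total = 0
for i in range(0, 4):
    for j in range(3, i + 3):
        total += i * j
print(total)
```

53

i=1,j=3: total = 0+3 = 3
i=2,j=3: total = 3+6 = 9
i=2,j=4: total = 9+8 = 17
i=3,j=3: total = 17+9 = 26
i=3,j=4: total = 26+12 = 38
i=3,j=5: total = 38+15 = 53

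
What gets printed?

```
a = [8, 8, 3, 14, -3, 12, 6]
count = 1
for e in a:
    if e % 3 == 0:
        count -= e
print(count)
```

e=8: not %3==0
e=8: not %3==0
e=3: %3==0, count = 1-3 = -2
e=14: not %3==0
e=-3: %3==0, count = (-2)-(-3) = 1
e=12: %3==0, count = 1-12 = -11
e=6: %3==0, count = (-11)-6 = -17

-17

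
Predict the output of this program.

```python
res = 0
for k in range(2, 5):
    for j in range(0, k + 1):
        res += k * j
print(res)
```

64

k=2,j=0: res = 0+0 = 0
k=2,j=1: res = 0+2 = 2
k=2,j=2: res = 2+4 = 6
k=3,j=0: res = 6+0 = 6
k=3,j=1: res = 6+3 = 9
k=3,j=2: res = 9+6 = 15
k=3,j=3: res = 15+9 = 24
k=4,j=0: res = 24+0 = 24
k=4,j=1: res = 24+4 = 28
k=4,j=2: res = 28+8 = 36
k=4,j=3: res = 36+12 = 48
k=4,j=4: res = 48+16 = 64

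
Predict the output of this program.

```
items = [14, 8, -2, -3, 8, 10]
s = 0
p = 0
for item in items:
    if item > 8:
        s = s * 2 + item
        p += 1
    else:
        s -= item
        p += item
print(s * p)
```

item=14: >8, s = 0*2+14 = 14; p=1
item=8: not >8, s = 14-8 = 6; p=9
item=-2: not >8, s = 6-(-2) = 8; p=7
item=-3: not >8, s = 8-(-3) = 11; p=4
item=8: not >8, s = 11-8 = 3; p=12
item=10: >8, s = 3*2+10 = 16; p=13
s*p = 16*13 = 208

208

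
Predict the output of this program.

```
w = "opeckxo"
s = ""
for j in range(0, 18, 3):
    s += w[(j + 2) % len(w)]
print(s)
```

expkoc

j=0: add w[2]='e' → 'e'
j=3: add w[5]='x' → 'ex'
j=6: add w[1]='p' → 'exp'
j=9: add w[4]='k' → 'expk'
j=12: add w[0]='o' → 'expko'
j=15: add w[3]='c' → 'expkoc'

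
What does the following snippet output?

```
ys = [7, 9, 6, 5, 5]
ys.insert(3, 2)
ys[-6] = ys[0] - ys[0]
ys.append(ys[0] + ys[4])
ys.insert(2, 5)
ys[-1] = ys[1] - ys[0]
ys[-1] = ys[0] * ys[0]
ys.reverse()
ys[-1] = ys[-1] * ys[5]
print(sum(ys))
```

insert 2 at 3 → [7, 9, 6, 2, 5, 5]
ys[-6] = ys[0]-ys[0] = 7-7 = 0 → [0, 9, 6, 2, 5, 5]
append ys[0]+ys[4] = 0+5 = 5 → [0, 9, 6, 2, 5, 5, 5]
insert 5 at 2 → [0, 9, 5, 6, 2, 5, 5, 5]
ys[-1] = ys[1]-ys[0] = 9-0 = 9 → [0, 9, 5, 6, 2, 5, 5, 9]
ys[-1] = ys[0]*ys[0] = 0*0 = 0 → [0, 9, 5, 6, 2, 5, 5, 0]
reverse → [0, 5, 5, 2, 6, 5, 9, 0]
ys[-1] = ys[-1]*ys[5] = 0*5 = 0 → [0, 5, 5, 2, 6, 5, 9, 0]
sum = 32

32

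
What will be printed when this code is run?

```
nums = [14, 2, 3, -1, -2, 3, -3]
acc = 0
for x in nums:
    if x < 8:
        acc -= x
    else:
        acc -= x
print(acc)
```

x=14: not <8, acc = 0-14 = -14
x=2: <8, acc = (-14)-2 = -16
x=3: <8, acc = (-16)-3 = -19
x=-1: <8, acc = (-19)-(-1) = -18
x=-2: <8, acc = (-18)-(-2) = -16
x=3: <8, acc = (-16)-3 = -19
x=-3: <8, acc = (-19)-(-3) = -16

-16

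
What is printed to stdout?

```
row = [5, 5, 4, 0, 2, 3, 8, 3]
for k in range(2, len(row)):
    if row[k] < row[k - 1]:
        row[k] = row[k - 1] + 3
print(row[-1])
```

23

k=2: 4<5, row[2] = 5+3 = 8 → [5, 5, 8, 0, 2, 3, 8, 3]
k=3: 0<8, row[3] = 8+3 = 11 → [5, 5, 8, 11, 2, 3, 8, 3]
k=4: 2<11, row[4] = 11+3 = 14 → [5, 5, 8, 11, 14, 3, 8, 3]
k=5: 3<14, row[5] = 14+3 = 17 → [5, 5, 8, 11, 14, 17, 8, 3]
k=6: 8<17, row[6] = 17+3 = 20 → [5, 5, 8, 11, 14, 17, 20, 3]
k=7: 3<20, row[7] = 20+3 = 23 → [5, 5, 8, 11, 14, 17, 20, 23]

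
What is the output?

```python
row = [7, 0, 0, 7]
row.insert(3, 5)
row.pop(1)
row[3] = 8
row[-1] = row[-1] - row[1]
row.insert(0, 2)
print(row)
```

insert 5 at 3 → [7, 0, 0, 5, 7]
pop(1) removes 0 → [7, 0, 5, 7]
row[3] = 8 → [7, 0, 5, 8]
row[-1] = row[-1]-row[1] = 8-0 = 8 → [7, 0, 5, 8]
insert 2 at 0 → [2, 7, 0, 5, 8]

[2, 7, 0, 5, 8]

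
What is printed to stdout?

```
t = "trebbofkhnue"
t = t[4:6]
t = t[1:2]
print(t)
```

slice [4:6] → 'bo'
slice [1:2] → 'o'

o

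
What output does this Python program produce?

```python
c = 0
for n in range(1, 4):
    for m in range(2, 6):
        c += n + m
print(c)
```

66

n=1,m=2: c = 0+3 = 3
n=1,m=3: c = 3+4 = 7
n=1,m=4: c = 7+5 = 12
n=1,m=5: c = 12+6 = 18
n=2,m=2: c = 18+4 = 22
n=2,m=3: c = 22+5 = 27
n=2,m=4: c = 27+6 = 33
n=2,m=5: c = 33+7 = 40
n=3,m=2: c = 40+5 = 45
n=3,m=3: c = 45+6 = 51
n=3,m=4: c = 51+7 = 58
n=3,m=5: c = 58+8 = 66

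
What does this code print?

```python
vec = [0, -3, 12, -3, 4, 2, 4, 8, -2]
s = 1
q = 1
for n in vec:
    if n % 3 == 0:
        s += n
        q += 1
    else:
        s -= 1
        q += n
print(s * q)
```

n=0: %3==0, s = 1+0 = 1; q=2
n=-3: %3==0, s = 1+(-3) = -2; q=3
n=12: %3==0, s = (-2)+12 = 10; q=4
n=-3: %3==0, s = 10+(-3) = 7; q=5
n=4: not %3==0, s = 7-1 = 6; q=9
n=2: not %3==0, s = 6-1 = 5; q=11
n=4: not %3==0, s = 5-1 = 4; q=15
n=8: not %3==0, s = 4-1 = 3; q=23
n=-2: not %3==0, s = 3-1 = 2; q=21
s*q = 2*21 = 42

42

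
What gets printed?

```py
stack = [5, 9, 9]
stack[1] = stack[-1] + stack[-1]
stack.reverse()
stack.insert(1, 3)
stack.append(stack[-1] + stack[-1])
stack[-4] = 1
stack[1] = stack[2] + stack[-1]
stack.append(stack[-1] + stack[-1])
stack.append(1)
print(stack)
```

[9, 28, 18, 5, 10, 20, 1]

stack[1] = stack[-1]+stack[-1] = 9+9 = 18 → [5, 18, 9]
reverse → [9, 18, 5]
insert 3 at 1 → [9, 3, 18, 5]
append stack[-1]+stack[-1] = 5+5 = 10 → [9, 3, 18, 5, 10]
stack[-4] = 1 → [9, 1, 18, 5, 10]
stack[1] = stack[2]+stack[-1] = 18+10 = 28 → [9, 28, 18, 5, 10]
append stack[-1]+stack[-1] = 10+10 = 20 → [9, 28, 18, 5, 10, 20]
append 1 → [9, 28, 18, 5, 10, 20, 1]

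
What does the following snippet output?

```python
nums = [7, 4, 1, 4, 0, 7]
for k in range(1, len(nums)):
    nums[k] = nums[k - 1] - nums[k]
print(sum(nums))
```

-1

k=1: nums[1] = 7-4 = 3 → [7, 3, 1, 4, 0, 7]
k=2: nums[2] = 3-1 = 2 → [7, 3, 2, 4, 0, 7]
k=3: nums[3] = 2-4 = -2 → [7, 3, 2, -2, 0, 7]
k=4: nums[4] = (-2)-0 = -2 → [7, 3, 2, -2, -2, 7]
k=5: nums[5] = (-2)-7 = -9 → [7, 3, 2, -2, -2, -9]
sum = -1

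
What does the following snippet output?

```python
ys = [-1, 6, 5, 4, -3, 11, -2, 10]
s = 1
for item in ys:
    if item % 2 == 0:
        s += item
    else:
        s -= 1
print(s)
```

15

item=-1: not even, s = 1-1 = 0
item=6: even, s = 0+6 = 6
item=5: not even, s = 6-1 = 5
item=4: even, s = 5+4 = 9
item=-3: not even, s = 9-1 = 8
item=11: not even, s = 8-1 = 7
item=-2: even, s = 7+(-2) = 5
item=10: even, s = 5+10 = 15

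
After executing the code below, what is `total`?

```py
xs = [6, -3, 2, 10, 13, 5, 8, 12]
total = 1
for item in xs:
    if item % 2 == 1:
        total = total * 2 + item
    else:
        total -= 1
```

item=6: not odd, total = 1-1 = 0
item=-3: odd, total = 0*2+(-3) = -3
item=2: not odd, total = (-3)-1 = -4
item=10: not odd, total = (-4)-1 = -5
item=13: odd, total = (-5)*2+13 = 3
item=5: odd, total = 3*2+5 = 11
item=8: not odd, total = 11-1 = 10
item=12: not odd, total = 10-1 = 9

9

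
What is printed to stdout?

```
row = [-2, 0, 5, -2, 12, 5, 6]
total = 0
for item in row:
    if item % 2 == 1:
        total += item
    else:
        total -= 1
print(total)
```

5

item=-2: not odd, total = 0-1 = -1
item=0: not odd, total = (-1)-1 = -2
item=5: odd, total = (-2)+5 = 3
item=-2: not odd, total = 3-1 = 2
item=12: not odd, total = 2-1 = 1
item=5: odd, total = 1+5 = 6
item=6: not odd, total = 6-1 = 5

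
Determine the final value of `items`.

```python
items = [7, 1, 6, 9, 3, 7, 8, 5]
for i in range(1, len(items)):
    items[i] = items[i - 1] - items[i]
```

[7, 6, 0, -9, -12, -19, -27, -32]

i=1: items[1] = 7-1 = 6 → [7, 6, 6, 9, 3, 7, 8, 5]
i=2: items[2] = 6-6 = 0 → [7, 6, 0, 9, 3, 7, 8, 5]
i=3: items[3] = 0-9 = -9 → [7, 6, 0, -9, 3, 7, 8, 5]
i=4: items[4] = (-9)-3 = -12 → [7, 6, 0, -9, -12, 7, 8, 5]
i=5: items[5] = (-12)-7 = -19 → [7, 6, 0, -9, -12, -19, 8, 5]
i=6: items[6] = (-19)-8 = -27 → [7, 6, 0, -9, -12, -19, -27, 5]
i=7: items[7] = (-27)-5 = -32 → [7, 6, 0, -9, -12, -19, -27, -32]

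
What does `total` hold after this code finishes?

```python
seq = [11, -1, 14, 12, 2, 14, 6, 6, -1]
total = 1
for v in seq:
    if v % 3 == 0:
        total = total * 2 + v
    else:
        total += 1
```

v=11: not %3==0, total = 1+1 = 2
v=-1: not %3==0, total = 2+1 = 3
v=14: not %3==0, total = 3+1 = 4
v=12: %3==0, total = 4*2+12 = 20
v=2: not %3==0, total = 20+1 = 21
v=14: not %3==0, total = 21+1 = 22
v=6: %3==0, total = 22*2+6 = 50
v=6: %3==0, total = 50*2+6 = 106
v=-1: not %3==0, total = 106+1 = 107

107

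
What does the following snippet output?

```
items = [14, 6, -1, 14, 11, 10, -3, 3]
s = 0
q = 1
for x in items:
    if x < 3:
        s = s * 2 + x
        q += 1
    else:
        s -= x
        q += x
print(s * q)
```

-9638

x=14: not <3, s = 0-14 = -14; q=15
x=6: not <3, s = (-14)-6 = -20; q=21
x=-1: <3, s = (-20)*2+(-1) = -41; q=22
x=14: not <3, s = (-41)-14 = -55; q=36
x=11: not <3, s = (-55)-11 = -66; q=47
x=10: not <3, s = (-66)-10 = -76; q=57
x=-3: <3, s = (-76)*2+(-3) = -155; q=58
x=3: not <3, s = (-155)-3 = -158; q=61
s*q = (-158)*61 = -9638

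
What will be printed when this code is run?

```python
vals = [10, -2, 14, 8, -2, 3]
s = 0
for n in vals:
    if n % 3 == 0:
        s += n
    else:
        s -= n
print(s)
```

n=10: not %3==0, s = 0-10 = -10
n=-2: not %3==0, s = (-10)-(-2) = -8
n=14: not %3==0, s = (-8)-14 = -22
n=8: not %3==0, s = (-22)-8 = -30
n=-2: not %3==0, s = (-30)-(-2) = -28
n=3: %3==0, s = (-28)+3 = -25

-25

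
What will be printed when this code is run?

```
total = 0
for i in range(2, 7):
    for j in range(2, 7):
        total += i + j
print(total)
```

i=2,j=2: total = 0+4 = 4
i=2,j=3: total = 4+5 = 9
i=2,j=4: total = 9+6 = 15
i=2,j=5: total = 15+7 = 22
i=2,j=6: total = 22+8 = 30
i=3,j=2: total = 30+5 = 35
i=3,j=3: total = 35+6 = 41
i=3,j=4: total = 41+7 = 48
i=3,j=5: total = 48+8 = 56
i=3,j=6: total = 56+9 = 65
i=4,j=2: total = 65+6 = 71
i=4,j=3: total = 71+7 = 78
i=4,j=4: total = 78+8 = 86
i=4,j=5: total = 86+9 = 95
i=4,j=6: total = 95+10 = 105
i=5,j=2: total = 105+7 = 112
i=5,j=3: total = 112+8 = 120
i=5,j=4: total = 120+9 = 129
i=5,j=5: total = 129+10 = 139
i=5,j=6: total = 139+11 = 150
i=6,j=2: total = 150+8 = 158
i=6,j=3: total = 158+9 = 167
i=6,j=4: total = 167+10 = 177
i=6,j=5: total = 177+11 = 188
i=6,j=6: total = 188+12 = 200

200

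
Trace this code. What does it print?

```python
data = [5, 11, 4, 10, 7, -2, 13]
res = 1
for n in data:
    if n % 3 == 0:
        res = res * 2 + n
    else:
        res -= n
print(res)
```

-47

n=5: not %3==0, res = 1-5 = -4
n=11: not %3==0, res = (-4)-11 = -15
n=4: not %3==0, res = (-15)-4 = -19
n=10: not %3==0, res = (-19)-10 = -29
n=7: not %3==0, res = (-29)-7 = -36
n=-2: not %3==0, res = (-36)-(-2) = -34
n=13: not %3==0, res = (-34)-13 = -47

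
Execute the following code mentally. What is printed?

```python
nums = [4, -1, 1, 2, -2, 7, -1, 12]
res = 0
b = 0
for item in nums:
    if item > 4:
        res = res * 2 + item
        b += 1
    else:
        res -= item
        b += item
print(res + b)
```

17

item=4: not >4, res = 0-4 = -4; b=4
item=-1: not >4, res = (-4)-(-1) = -3; b=3
item=1: not >4, res = (-3)-1 = -4; b=4
item=2: not >4, res = (-4)-2 = -6; b=6
item=-2: not >4, res = (-6)-(-2) = -4; b=4
item=7: >4, res = (-4)*2+7 = -1; b=5
item=-1: not >4, res = (-1)-(-1) = 0; b=4
item=12: >4, res = 0*2+12 = 12; b=5
res+b = 12+5 = 17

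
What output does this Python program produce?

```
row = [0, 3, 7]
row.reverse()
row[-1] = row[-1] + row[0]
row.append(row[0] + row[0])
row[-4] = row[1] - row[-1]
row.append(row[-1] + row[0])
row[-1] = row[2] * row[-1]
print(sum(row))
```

reverse → [7, 3, 0]
row[-1] = row[-1]+row[0] = 0+7 = 7 → [7, 3, 7]
append row[0]+row[0] = 7+7 = 14 → [7, 3, 7, 14]
row[-4] = row[1]-row[-1] = 3-14 = -11 → [-11, 3, 7, 14]
append row[-1]+row[0] = 14+(-11) = 3 → [-11, 3, 7, 14, 3]
row[-1] = row[2]*row[-1] = 7*3 = 21 → [-11, 3, 7, 14, 21]
sum = 34

34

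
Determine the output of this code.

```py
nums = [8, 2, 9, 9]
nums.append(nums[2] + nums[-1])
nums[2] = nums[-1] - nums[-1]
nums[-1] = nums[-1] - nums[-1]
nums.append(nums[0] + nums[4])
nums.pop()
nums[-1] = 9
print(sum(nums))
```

28

append nums[2]+nums[-1] = 9+9 = 18 → [8, 2, 9, 9, 18]
nums[2] = nums[-1]-nums[-1] = 18-18 = 0 → [8, 2, 0, 9, 18]
nums[-1] = nums[-1]-nums[-1] = 18-18 = 0 → [8, 2, 0, 9, 0]
append nums[0]+nums[4] = 8+0 = 8 → [8, 2, 0, 9, 0, 8]
pop() removes 8 → [8, 2, 0, 9, 0]
nums[-1] = 9 → [8, 2, 0, 9, 9]
sum = 28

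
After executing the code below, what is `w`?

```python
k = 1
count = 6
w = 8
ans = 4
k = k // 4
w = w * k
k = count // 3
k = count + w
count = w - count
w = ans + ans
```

8

k = 1//4 = 0
w = 8*0 = 0
k = 6//3 = 2
k = 6+0 = 6
count = 0-6 = -6
w = 4+4 = 8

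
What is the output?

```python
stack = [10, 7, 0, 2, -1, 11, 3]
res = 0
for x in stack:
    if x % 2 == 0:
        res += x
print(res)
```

12

x=10: even, res = 0+10 = 10
x=7: not even
x=0: even, res = 10+0 = 10
x=2: even, res = 10+2 = 12
x=-1: not even
x=11: not even
x=3: not even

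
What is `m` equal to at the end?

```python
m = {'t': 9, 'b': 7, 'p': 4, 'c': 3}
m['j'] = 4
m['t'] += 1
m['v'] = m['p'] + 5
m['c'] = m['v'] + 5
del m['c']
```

{'t': 10, 'b': 7, 'p': 4, 'j': 4, 'v': 9}

m['j'] = 4 → {'t': 9, 'b': 7, 'p': 4, 'c': 3, 'j': 4}
m['t'] = 9+1 = 10 → {'t': 10, 'b': 7, 'p': 4, 'c': 3, 'j': 4}
m['v'] = m['p']+5 = 9 → {'t': 10, 'b': 7, 'p': 4, 'c': 3, 'j': 4, 'v': 9}
m['c'] = m['v']+5 = 14 → {'t': 10, 'b': 7, 'p': 4, 'c': 14, 'j': 4, 'v': 9}
del 'c' → {'t': 10, 'b': 7, 'p': 4, 'j': 4, 'v': 9}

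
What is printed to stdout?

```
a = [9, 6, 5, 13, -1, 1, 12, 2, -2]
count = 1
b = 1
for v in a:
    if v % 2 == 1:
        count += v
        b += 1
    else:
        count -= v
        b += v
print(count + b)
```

v=9: odd, count = 1+9 = 10; b=2
v=6: not odd, count = 10-6 = 4; b=8
v=5: odd, count = 4+5 = 9; b=9
v=13: odd, count = 9+13 = 22; b=10
v=-1: odd, count = 22+(-1) = 21; b=11
v=1: odd, count = 21+1 = 22; b=12
v=12: not odd, count = 22-12 = 10; b=24
v=2: not odd, count = 10-2 = 8; b=26
v=-2: not odd, count = 8-(-2) = 10; b=24
count+b = 10+24 = 34

34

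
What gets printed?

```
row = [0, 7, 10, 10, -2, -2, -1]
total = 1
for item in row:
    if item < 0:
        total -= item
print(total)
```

item=0: not <0
item=7: not <0
item=10: not <0
item=10: not <0
item=-2: <0, total = 1-(-2) = 3
item=-2: <0, total = 3-(-2) = 5
item=-1: <0, total = 5-(-1) = 6

6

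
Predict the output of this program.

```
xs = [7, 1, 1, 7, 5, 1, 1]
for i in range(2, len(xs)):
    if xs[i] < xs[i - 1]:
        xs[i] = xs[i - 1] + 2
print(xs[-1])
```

13

i=2: 1>=1, unchanged → [7, 1, 1, 7, 5, 1, 1]
i=3: 7>=1, unchanged → [7, 1, 1, 7, 5, 1, 1]
i=4: 5<7, xs[4] = 7+2 = 9 → [7, 1, 1, 7, 9, 1, 1]
i=5: 1<9, xs[5] = 9+2 = 11 → [7, 1, 1, 7, 9, 11, 1]
i=6: 1<11, xs[6] = 11+2 = 13 → [7, 1, 1, 7, 9, 11, 13]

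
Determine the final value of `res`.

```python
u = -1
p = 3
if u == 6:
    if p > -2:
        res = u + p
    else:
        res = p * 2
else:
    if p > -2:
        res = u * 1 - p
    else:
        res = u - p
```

-4

u=-1, p=3
u == 6 is False; p > -2 is True
→ res = u * 1 - p = -4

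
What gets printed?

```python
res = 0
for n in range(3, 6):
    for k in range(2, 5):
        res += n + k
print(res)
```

n=3,k=2: res = 0+5 = 5
n=3,k=3: res = 5+6 = 11
n=3,k=4: res = 11+7 = 18
n=4,k=2: res = 18+6 = 24
n=4,k=3: res = 24+7 = 31
n=4,k=4: res = 31+8 = 39
n=5,k=2: res = 39+7 = 46
n=5,k=3: res = 46+8 = 54
n=5,k=4: res = 54+9 = 63

63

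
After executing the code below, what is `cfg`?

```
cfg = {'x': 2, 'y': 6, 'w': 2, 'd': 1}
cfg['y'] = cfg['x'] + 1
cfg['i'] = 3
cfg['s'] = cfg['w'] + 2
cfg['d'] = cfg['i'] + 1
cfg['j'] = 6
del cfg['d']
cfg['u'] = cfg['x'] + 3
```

cfg['y'] = cfg['x']+1 = 3 → {'x': 2, 'y': 3, 'w': 2, 'd': 1}
cfg['i'] = 3 → {'x': 2, 'y': 3, 'w': 2, 'd': 1, 'i': 3}
cfg['s'] = cfg['w']+2 = 4 → {'x': 2, 'y': 3, 'w': 2, 'd': 1, 'i': 3, 's': 4}
cfg['d'] = cfg['i']+1 = 4 → {'x': 2, 'y': 3, 'w': 2, 'd': 4, 'i': 3, 's': 4}
cfg['j'] = 6 → {'x': 2, 'y': 3, 'w': 2, 'd': 4, 'i': 3, 's': 4, 'j': 6}
del 'd' → {'x': 2, 'y': 3, 'w': 2, 'i': 3, 's': 4, 'j': 6}
cfg['u'] = cfg['x']+3 = 5 → {'x': 2, 'y': 3, 'w': 2, 'i': 3, 's': 4, 'j': 6, 'u': 5}

{'x': 2, 'y': 3, 'w': 2, 'i': 3, 's': 4, 'j': 6, 'u': 5}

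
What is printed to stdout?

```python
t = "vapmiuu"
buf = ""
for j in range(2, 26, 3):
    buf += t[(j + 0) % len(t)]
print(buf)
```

j=2: add t[2]='p' → 'p'
j=5: add t[5]='u' → 'pu'
j=8: add t[1]='a' → 'pua'
j=11: add t[4]='i' → 'puai'
j=14: add t[0]='v' → 'puaiv'
j=17: add t[3]='m' → 'puaivm'
j=20: add t[6]='u' → 'puaivmu'
j=23: add t[2]='p' → 'puaivmup'

puaivmup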